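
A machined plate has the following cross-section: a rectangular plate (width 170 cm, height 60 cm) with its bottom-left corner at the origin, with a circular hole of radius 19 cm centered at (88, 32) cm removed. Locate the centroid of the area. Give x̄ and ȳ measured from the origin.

plate: A = 170 × 60 = 10200.00, centroid at (85.00, 30.00).
hole: A = −π·19² = -1134.11, centroid at (88.00, 32.00).
ΣA = 9065.89 cm², ΣAx̄ = 767197.88 cm³, ΣAȳ = 269708.32 cm³.
x̄ = 767197.88/9065.89 = 84.62 cm; ȳ = 269708.32/9065.89 = 29.75 cm.

x̄ = 84.62 cm, ȳ = 29.75 cm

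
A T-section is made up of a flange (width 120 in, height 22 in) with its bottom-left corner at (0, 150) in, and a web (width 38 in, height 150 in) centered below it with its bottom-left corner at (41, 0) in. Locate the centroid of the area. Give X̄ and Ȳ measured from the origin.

X̄ = 60.00 in, Ȳ = 102.22 in

web: A = 38 × 150 = 5700.00, centroid at (60.00, 75.00).
flange: A = 120 × 22 = 2640.00, centroid at (60.00, 161.00).
ΣA = 8340.00 in², ΣAX̄ = 500400.00 in³, ΣAȲ = 852540.00 in³.
X̄ = 500400.00/8340.00 = 60.00 in; Ȳ = 852540.00/8340.00 = 102.22 in.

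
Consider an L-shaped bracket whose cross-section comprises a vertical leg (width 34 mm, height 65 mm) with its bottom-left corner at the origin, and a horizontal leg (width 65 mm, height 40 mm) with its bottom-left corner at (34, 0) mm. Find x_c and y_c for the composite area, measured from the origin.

x_c = 43.76 mm, y_c = 25.74 mm

vertical leg: A = 34 × 65 = 2210.00, centroid at (17.00, 32.50).
horizontal leg: A = 65 × 40 = 2600.00, centroid at (66.50, 20.00).
ΣA = 4810.00 mm²
ΣAx_c = (2210.00)(17.00) + (2600.00)(66.50) = 210470.00 mm³
ΣAy_c = (2210.00)(32.50) + (2600.00)(20.00) = 123825.00 mm³
x_c = 210470.00 / 4810.00 = 43.76 mm
y_c = 123825.00 / 4810.00 = 25.74 mm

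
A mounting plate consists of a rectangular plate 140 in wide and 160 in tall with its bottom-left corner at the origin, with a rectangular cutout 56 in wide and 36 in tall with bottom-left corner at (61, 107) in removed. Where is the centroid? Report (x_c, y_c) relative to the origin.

x_c = 68.12 in, y_c = 75.55 in

Part | A | x̄ᵢ | ȳᵢ | A·x̄ᵢ | A·ȳᵢ
plate | 22400.00 | 70.00 | 80.00 | 1568000.00 | 1792000.00
hole | -2016.00 | 89.00 | 125.00 | -179424.00 | -252000.00
Σ | 20384.00 |  |  | 1388576.00 | 1540000.00
x_c = 1388576.00 / 20384.00 = 68.12 in
y_c = 1540000.00 / 20384.00 = 75.55 in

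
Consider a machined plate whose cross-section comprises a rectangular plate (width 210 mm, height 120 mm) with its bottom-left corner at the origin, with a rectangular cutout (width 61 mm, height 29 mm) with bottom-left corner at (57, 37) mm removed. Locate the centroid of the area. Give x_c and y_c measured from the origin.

Part | A | x̄ᵢ | ȳᵢ | A·x̄ᵢ | A·ȳᵢ
plate | 25200.00 | 105.00 | 60.00 | 2646000.00 | 1512000.00
hole | -1769.00 | 87.50 | 51.50 | -154787.50 | -91103.50
Σ | 23431.00 |  |  | 2491212.50 | 1420896.50
x_c = 2491212.50 / 23431.00 = 106.32 mm
y_c = 1420896.50 / 23431.00 = 60.64 mm

x_c = 106.32 mm, y_c = 60.64 mm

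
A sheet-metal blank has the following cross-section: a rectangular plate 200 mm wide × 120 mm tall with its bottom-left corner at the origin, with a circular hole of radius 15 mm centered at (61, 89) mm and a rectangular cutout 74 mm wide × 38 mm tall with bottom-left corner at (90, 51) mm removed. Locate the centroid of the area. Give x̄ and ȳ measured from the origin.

plate: A = 200 × 120 = 24000.00, centroid at (100.00, 60.00).
hole 1: A = −π·15² = -706.86, centroid at (61.00, 89.00).
hole 2: A = −(74 × 38) = -2812.00, centroid at (127.00, 70.00).
ΣA = 20481.14 mm², ΣAx̄ = 1999757.64 mm³, ΣAȳ = 1180249.61 mm³.
x̄ = 1999757.64/20481.14 = 97.64 mm; ȳ = 1180249.61/20481.14 = 57.63 mm.

x̄ = 97.64 mm, ȳ = 57.63 mm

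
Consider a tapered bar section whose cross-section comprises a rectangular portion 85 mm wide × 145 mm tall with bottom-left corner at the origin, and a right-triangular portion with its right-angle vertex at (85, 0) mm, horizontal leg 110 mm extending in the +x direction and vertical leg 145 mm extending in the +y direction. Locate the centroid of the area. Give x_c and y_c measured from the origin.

rectangular portion: A = 85 × 145 = 12325.00, centroid at (42.50, 72.50).
triangular portion: A = ½·110·145 = 7975.00, centroid at (121.67, 48.33).
ΣA = 20300.00 mm², ΣAx_c = 1494104.17 mm³, ΣAy_c = 1279020.83 mm³.
x_c = 1494104.17/20300.00 = 73.60 mm; y_c = 1279020.83/20300.00 = 63.01 mm.

x_c = 73.60 mm, y_c = 63.01 mm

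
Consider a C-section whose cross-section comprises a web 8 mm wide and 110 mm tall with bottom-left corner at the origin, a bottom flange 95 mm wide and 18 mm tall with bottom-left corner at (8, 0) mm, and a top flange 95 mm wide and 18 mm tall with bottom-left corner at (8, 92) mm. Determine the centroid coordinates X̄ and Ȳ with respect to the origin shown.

X̄ = 44.96 mm, Ȳ = 55.00 mm

Part | A | x̄ᵢ | ȳᵢ | A·x̄ᵢ | A·ȳᵢ
web | 880.00 | 4.00 | 55.00 | 3520.00 | 48400.00
bottom flange | 1710.00 | 55.50 | 9.00 | 94905.00 | 15390.00
top flange | 1710.00 | 55.50 | 101.00 | 94905.00 | 172710.00
Σ | 4300.00 |  |  | 193330.00 | 236500.00
X̄ = 193330.00 / 4300.00 = 44.96 mm
Ȳ = 236500.00 / 4300.00 = 55.00 mm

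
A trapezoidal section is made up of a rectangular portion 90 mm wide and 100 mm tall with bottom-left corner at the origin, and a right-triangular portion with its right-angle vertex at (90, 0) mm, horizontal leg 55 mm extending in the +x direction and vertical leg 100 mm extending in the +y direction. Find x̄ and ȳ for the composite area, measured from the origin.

Part | A | x̄ᵢ | ȳᵢ | A·x̄ᵢ | A·ȳᵢ
rectangular portion | 9000.00 | 45.00 | 50.00 | 405000.00 | 450000.00
triangular portion | 2750.00 | 108.33 | 33.33 | 297916.67 | 91666.67
Σ | 11750.00 |  |  | 702916.67 | 541666.67
x̄ = 702916.67 / 11750.00 = 59.82 mm
ȳ = 541666.67 / 11750.00 = 46.10 mm

x̄ = 59.82 mm, ȳ = 46.10 mm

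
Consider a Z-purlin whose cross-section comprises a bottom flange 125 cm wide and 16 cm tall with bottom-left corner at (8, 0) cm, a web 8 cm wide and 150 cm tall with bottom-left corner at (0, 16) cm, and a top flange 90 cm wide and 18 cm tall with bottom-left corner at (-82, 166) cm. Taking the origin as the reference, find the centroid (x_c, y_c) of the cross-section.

Part | A | x̄ᵢ | ȳᵢ | A·x̄ᵢ | A·ȳᵢ
bottom flange | 2000.00 | 70.50 | 8.00 | 141000.00 | 16000.00
web | 1200.00 | 4.00 | 91.00 | 4800.00 | 109200.00
top flange | 1620.00 | -37.00 | 175.00 | -59940.00 | 283500.00
Σ | 4820.00 |  |  | 85860.00 | 408700.00
x_c = 85860.00 / 4820.00 = 17.81 cm
y_c = 408700.00 / 4820.00 = 84.79 cm

x_c = 17.81 cm, y_c = 84.79 cm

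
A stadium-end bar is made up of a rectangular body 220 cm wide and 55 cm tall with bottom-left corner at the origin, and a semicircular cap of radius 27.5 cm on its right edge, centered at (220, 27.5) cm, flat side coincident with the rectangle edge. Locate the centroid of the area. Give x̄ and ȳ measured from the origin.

rectangular body: A = 220 × 55 = 12100.00, centroid at (110.00, 27.50).
semicircular end: A = ½π·27.5² = 1187.91, centroid at (231.67, 27.50).
ΣA = 13287.91 cm²
ΣAx̄ = (12100.00)(110.00) + (1187.91)(231.67) = 1606205.82 cm³
ΣAȳ = (12100.00)(27.50) + (1187.91)(27.50) = 365417.65 cm³
x̄ = 1606205.82 / 13287.91 = 120.88 cm
ȳ = 365417.65 / 13287.91 = 27.50 cm

x̄ = 120.88 cm, ȳ = 27.50 cm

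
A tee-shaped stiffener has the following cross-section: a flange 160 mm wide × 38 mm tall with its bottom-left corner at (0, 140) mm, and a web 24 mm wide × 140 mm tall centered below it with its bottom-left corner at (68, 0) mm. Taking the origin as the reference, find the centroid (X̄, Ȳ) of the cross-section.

Part | A | x̄ᵢ | ȳᵢ | A·x̄ᵢ | A·ȳᵢ
web | 3360.00 | 80.00 | 70.00 | 268800.00 | 235200.00
flange | 6080.00 | 80.00 | 159.00 | 486400.00 | 966720.00
Σ | 9440.00 |  |  | 755200.00 | 1201920.00
X̄ = 755200.00 / 9440.00 = 80.00 mm
Ȳ = 1201920.00 / 9440.00 = 127.32 mm

X̄ = 80.00 mm, Ȳ = 127.32 mm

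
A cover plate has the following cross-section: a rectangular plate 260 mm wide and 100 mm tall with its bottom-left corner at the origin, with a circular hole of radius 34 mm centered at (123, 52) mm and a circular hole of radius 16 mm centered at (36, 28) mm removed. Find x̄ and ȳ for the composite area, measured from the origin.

plate: A = 260 × 100 = 26000.00, centroid at (130.00, 50.00).
hole 1: A = −π·34² = -3631.68, centroid at (123.00, 52.00).
hole 2: A = −π·16² = -804.25, centroid at (36.00, 28.00).
ΣA = 21564.07 mm²
ΣAx̄ = (26000.00)(130.00) + (-3631.68)(123.00) + (-804.25)(36.00) = 2904350.31 mm³
ΣAȳ = (26000.00)(50.00) + (-3631.68)(52.00) + (-804.25)(28.00) = 1088633.65 mm³
x̄ = 2904350.31 / 21564.07 = 134.68 mm
ȳ = 1088633.65 / 21564.07 = 50.48 mm

x̄ = 134.68 mm, ȳ = 50.48 mm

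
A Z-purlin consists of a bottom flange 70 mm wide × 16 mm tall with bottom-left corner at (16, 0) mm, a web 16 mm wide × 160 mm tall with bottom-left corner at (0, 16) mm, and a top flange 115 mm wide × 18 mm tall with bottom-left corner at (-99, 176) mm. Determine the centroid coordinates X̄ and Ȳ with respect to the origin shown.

X̄ = -1.44 mm, Ȳ = 110.90 mm

bottom flange: A = 70 × 16 = 1120.00, centroid at (51.00, 8.00).
web: A = 16 × 160 = 2560.00, centroid at (8.00, 96.00).
top flange: A = 115 × 18 = 2070.00, centroid at (-41.50, 185.00).
ΣA = 5750.00 mm²
ΣAX̄ = (1120.00)(51.00) + (2560.00)(8.00) + (2070.00)(-41.50) = -8305.00 mm³
ΣAȲ = (1120.00)(8.00) + (2560.00)(96.00) + (2070.00)(185.00) = 637670.00 mm³
X̄ = -8305.00 / 5750.00 = -1.44 mm
Ȳ = 637670.00 / 5750.00 = 110.90 mm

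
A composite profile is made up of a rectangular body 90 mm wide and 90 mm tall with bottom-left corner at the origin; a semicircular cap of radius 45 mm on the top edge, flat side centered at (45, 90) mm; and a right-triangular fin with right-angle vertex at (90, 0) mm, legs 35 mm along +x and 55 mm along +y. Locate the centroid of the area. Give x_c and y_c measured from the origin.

Part | A | x̄ᵢ | ȳᵢ | A·x̄ᵢ | A·ȳᵢ
rectangular body | 8100.00 | 45.00 | 45.00 | 364500.00 | 364500.00
semicircular top | 3180.86 | 45.00 | 109.10 | 143138.82 | 347027.63
triangular fin | 962.50 | 101.67 | 18.33 | 97854.17 | 17645.83
Σ | 12243.36 |  |  | 605492.98 | 729173.46
x_c = 605492.98 / 12243.36 = 49.45 mm
y_c = 729173.46 / 12243.36 = 59.56 mm

x_c = 49.45 mm, y_c = 59.56 mm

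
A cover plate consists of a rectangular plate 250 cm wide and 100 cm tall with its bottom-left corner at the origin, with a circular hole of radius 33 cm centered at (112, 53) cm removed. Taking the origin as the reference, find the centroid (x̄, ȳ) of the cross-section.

x̄ = 127.06 cm, ȳ = 49.52 cm

plate: A = 250 × 100 = 25000.00, centroid at (125.00, 50.00).
hole: A = −π·33² = -3421.19, centroid at (112.00, 53.00).
ΣA = 21578.81 cm², ΣAx̄ = 2741826.23 cm³, ΣAȳ = 1068676.70 cm³.
x̄ = 2741826.23/21578.81 = 127.06 cm; ȳ = 1068676.70/21578.81 = 49.52 cm.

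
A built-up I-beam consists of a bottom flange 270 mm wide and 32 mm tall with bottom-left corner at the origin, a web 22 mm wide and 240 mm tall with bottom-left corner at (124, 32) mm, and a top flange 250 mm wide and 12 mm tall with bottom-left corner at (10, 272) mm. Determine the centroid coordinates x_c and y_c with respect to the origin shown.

bottom flange: A = 270 × 32 = 8640.00, centroid at (135.00, 16.00).
web: A = 22 × 240 = 5280.00, centroid at (135.00, 152.00).
top flange: A = 250 × 12 = 3000.00, centroid at (135.00, 278.00).
ΣA = 16920.00 mm², ΣAx_c = 2284200.00 mm³, ΣAy_c = 1774800.00 mm³.
x_c = 2284200.00/16920.00 = 135.00 mm; y_c = 1774800.00/16920.00 = 104.89 mm.

x_c = 135.00 mm, y_c = 104.89 mm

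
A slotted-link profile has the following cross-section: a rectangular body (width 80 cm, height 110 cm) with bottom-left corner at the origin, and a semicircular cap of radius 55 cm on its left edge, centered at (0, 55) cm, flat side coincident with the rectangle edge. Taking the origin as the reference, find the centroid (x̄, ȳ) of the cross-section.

rectangular body: A = 80 × 110 = 8800.00, centroid at (40.00, 55.00).
semicircular end: A = ½π·55² = 4751.66, centroid at (-23.34, 55.00).
ΣA = 13551.66 cm², ΣAx̄ = 241083.33 cm³, ΣAȳ = 745341.24 cm³.
x̄ = 241083.33/13551.66 = 17.79 cm; ȳ = 745341.24/13551.66 = 55.00 cm.

x̄ = 17.79 cm, ȳ = 55.00 cm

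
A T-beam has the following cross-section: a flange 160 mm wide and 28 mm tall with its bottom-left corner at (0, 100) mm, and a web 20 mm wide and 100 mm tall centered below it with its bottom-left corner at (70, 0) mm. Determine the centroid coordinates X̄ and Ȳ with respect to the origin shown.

X̄ = 80.00 mm, Ȳ = 94.25 mm

web: A = 20 × 100 = 2000.00, centroid at (80.00, 50.00).
flange: A = 160 × 28 = 4480.00, centroid at (80.00, 114.00).
ΣA = 6480.00 mm²
ΣAX̄ = (2000.00)(80.00) + (4480.00)(80.00) = 518400.00 mm³
ΣAȲ = (2000.00)(50.00) + (4480.00)(114.00) = 610720.00 mm³
X̄ = 518400.00 / 6480.00 = 80.00 mm
Ȳ = 610720.00 / 6480.00 = 94.25 mm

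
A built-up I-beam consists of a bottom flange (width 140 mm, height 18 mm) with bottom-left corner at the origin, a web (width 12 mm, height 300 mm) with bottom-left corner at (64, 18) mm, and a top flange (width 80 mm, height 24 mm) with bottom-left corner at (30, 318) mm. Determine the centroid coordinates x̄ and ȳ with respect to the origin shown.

x̄ = 70.00 mm, ȳ = 156.85 mm

bottom flange: A = 140 × 18 = 2520.00, centroid at (70.00, 9.00).
web: A = 12 × 300 = 3600.00, centroid at (70.00, 168.00).
top flange: A = 80 × 24 = 1920.00, centroid at (70.00, 330.00).
ΣA = 8040.00 mm²
ΣAx̄ = (2520.00)(70.00) + (3600.00)(70.00) + (1920.00)(70.00) = 562800.00 mm³
ΣAȳ = (2520.00)(9.00) + (3600.00)(168.00) + (1920.00)(330.00) = 1261080.00 mm³
x̄ = 562800.00 / 8040.00 = 70.00 mm
ȳ = 1261080.00 / 8040.00 = 156.85 mm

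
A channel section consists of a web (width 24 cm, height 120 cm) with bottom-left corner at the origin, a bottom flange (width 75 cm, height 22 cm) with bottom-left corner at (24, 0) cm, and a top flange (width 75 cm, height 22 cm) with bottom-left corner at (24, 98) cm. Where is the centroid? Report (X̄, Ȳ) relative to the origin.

X̄ = 38.43 cm, Ȳ = 60.00 cm

Part | A | x̄ᵢ | ȳᵢ | A·x̄ᵢ | A·ȳᵢ
web | 2880.00 | 12.00 | 60.00 | 34560.00 | 172800.00
bottom flange | 1650.00 | 61.50 | 11.00 | 101475.00 | 18150.00
top flange | 1650.00 | 61.50 | 109.00 | 101475.00 | 179850.00
Σ | 6180.00 |  |  | 237510.00 | 370800.00
X̄ = 237510.00 / 6180.00 = 38.43 cm
Ȳ = 370800.00 / 6180.00 = 60.00 cm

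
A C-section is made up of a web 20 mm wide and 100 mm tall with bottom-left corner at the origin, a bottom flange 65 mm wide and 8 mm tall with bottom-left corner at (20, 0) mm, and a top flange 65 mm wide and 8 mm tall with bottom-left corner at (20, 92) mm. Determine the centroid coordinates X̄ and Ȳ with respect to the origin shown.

X̄ = 24.54 mm, Ȳ = 50.00 mm

Part | A | x̄ᵢ | ȳᵢ | A·x̄ᵢ | A·ȳᵢ
web | 2000.00 | 10.00 | 50.00 | 20000.00 | 100000.00
bottom flange | 520.00 | 52.50 | 4.00 | 27300.00 | 2080.00
top flange | 520.00 | 52.50 | 96.00 | 27300.00 | 49920.00
Σ | 3040.00 |  |  | 74600.00 | 152000.00
X̄ = 74600.00 / 3040.00 = 24.54 mm
Ȳ = 152000.00 / 3040.00 = 50.00 mm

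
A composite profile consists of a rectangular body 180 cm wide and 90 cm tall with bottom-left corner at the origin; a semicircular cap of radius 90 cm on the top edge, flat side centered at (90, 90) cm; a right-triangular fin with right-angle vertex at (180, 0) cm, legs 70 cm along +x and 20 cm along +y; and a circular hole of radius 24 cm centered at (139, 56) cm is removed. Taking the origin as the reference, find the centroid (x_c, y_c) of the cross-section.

rectangular body: A = 180 × 90 = 16200.00, centroid at (90.00, 45.00).
semicircular top: A = ½π·90² = 12723.45, centroid at (90.00, 128.20).
triangular fin: A = ½·70·20 = 700.00, centroid at (203.33, 6.67).
hole: A = −π·24² = -1809.56, centroid at (139.00, 56.00).
ΣA = 27813.89 cm², ΣAx_c = 2493915.38 cm³, ΣAy_c = 2263441.98 cm³.
x_c = 2493915.38/27813.89 = 89.66 cm; y_c = 2263441.98/27813.89 = 81.38 cm.

x_c = 89.66 cm, y_c = 81.38 cm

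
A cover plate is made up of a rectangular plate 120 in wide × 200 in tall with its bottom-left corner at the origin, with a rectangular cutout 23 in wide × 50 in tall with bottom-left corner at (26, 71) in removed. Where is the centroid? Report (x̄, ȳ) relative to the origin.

Part | A | x̄ᵢ | ȳᵢ | A·x̄ᵢ | A·ȳᵢ
plate | 24000.00 | 60.00 | 100.00 | 1440000.00 | 2400000.00
hole | -1150.00 | 37.50 | 96.00 | -43125.00 | -110400.00
Σ | 22850.00 |  |  | 1396875.00 | 2289600.00
x̄ = 1396875.00 / 22850.00 = 61.13 in
ȳ = 2289600.00 / 22850.00 = 100.20 in

x̄ = 61.13 in, ȳ = 100.20 in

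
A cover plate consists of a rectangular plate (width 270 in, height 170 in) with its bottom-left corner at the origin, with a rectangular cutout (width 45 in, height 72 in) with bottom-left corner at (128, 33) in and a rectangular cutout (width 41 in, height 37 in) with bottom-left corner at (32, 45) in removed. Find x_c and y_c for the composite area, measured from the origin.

x_c = 136.82 in, y_c = 87.05 in

plate: A = 270 × 170 = 45900.00, centroid at (135.00, 85.00).
hole 1: A = −(45 × 72) = -3240.00, centroid at (150.50, 69.00).
hole 2: A = −(41 × 37) = -1517.00, centroid at (52.50, 63.50).
ΣA = 41143.00 in²
ΣAx_c = (45900.00)(135.00) + (-3240.00)(150.50) + (-1517.00)(52.50) = 5629237.50 in³
ΣAy_c = (45900.00)(85.00) + (-3240.00)(69.00) + (-1517.00)(63.50) = 3581610.50 in³
x_c = 5629237.50 / 41143.00 = 136.82 in
y_c = 3581610.50 / 41143.00 = 87.05 in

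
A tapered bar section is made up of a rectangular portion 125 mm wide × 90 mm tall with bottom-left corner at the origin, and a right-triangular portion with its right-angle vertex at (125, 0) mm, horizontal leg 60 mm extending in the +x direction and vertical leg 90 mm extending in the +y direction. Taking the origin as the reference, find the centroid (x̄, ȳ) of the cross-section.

x̄ = 78.47 mm, ȳ = 42.10 mm

rectangular portion: A = 125 × 90 = 11250.00, centroid at (62.50, 45.00).
triangular portion: A = ½·60·90 = 2700.00, centroid at (145.00, 30.00).
ΣA = 13950.00 mm², ΣAx̄ = 1094625.00 mm³, ΣAȳ = 587250.00 mm³.
x̄ = 1094625.00/13950.00 = 78.47 mm; ȳ = 587250.00/13950.00 = 42.10 mm.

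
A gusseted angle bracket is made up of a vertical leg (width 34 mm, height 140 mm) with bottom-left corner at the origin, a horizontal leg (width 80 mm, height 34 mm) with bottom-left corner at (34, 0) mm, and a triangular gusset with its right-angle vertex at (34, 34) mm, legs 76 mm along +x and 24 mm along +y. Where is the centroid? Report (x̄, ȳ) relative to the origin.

x̄ = 40.08 mm, ȳ = 49.78 mm

Part | A | x̄ᵢ | ȳᵢ | A·x̄ᵢ | A·ȳᵢ
vertical leg | 4760.00 | 17.00 | 70.00 | 80920.00 | 333200.00
horizontal leg | 2720.00 | 74.00 | 17.00 | 201280.00 | 46240.00
gusset | 912.00 | 59.33 | 42.00 | 54112.00 | 38304.00
Σ | 8392.00 |  |  | 336312.00 | 417744.00
x̄ = 336312.00 / 8392.00 = 40.08 mm
ȳ = 417744.00 / 8392.00 = 49.78 mm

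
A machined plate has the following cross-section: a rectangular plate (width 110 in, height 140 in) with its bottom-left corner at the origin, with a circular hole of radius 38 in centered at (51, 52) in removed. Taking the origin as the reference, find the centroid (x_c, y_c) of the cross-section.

x_c = 56.67 in, y_c = 77.52 in

plate: A = 110 × 140 = 15400.00, centroid at (55.00, 70.00).
hole: A = −π·38² = -4536.46, centroid at (51.00, 52.00).
ΣA = 10863.54 in², ΣAx_c = 615640.55 in³, ΣAy_c = 842104.09 in³.
x_c = 615640.55/10863.54 = 56.67 in; y_c = 842104.09/10863.54 = 77.52 in.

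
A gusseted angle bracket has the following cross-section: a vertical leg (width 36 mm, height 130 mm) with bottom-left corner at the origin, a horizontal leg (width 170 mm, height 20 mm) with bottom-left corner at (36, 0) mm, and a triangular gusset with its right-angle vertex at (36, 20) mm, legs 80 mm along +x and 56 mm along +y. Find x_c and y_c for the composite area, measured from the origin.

x_c = 61.63 mm, y_c = 41.16 mm

Part | A | x̄ᵢ | ȳᵢ | A·x̄ᵢ | A·ȳᵢ
vertical leg | 4680.00 | 18.00 | 65.00 | 84240.00 | 304200.00
horizontal leg | 3400.00 | 121.00 | 10.00 | 411400.00 | 34000.00
gusset | 2240.00 | 62.67 | 38.67 | 140373.33 | 86613.33
Σ | 10320.00 |  |  | 636013.33 | 424813.33
x_c = 636013.33 / 10320.00 = 61.63 mm
y_c = 424813.33 / 10320.00 = 41.16 mm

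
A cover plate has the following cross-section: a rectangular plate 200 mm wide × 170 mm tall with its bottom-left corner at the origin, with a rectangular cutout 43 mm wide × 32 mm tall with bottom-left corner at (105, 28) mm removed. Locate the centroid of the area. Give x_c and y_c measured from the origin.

plate: A = 200 × 170 = 34000.00, centroid at (100.00, 85.00).
hole: A = −(43 × 32) = -1376.00, centroid at (126.50, 44.00).
ΣA = 32624.00 mm², ΣAx_c = 3225936.00 mm³, ΣAy_c = 2829456.00 mm³.
x_c = 3225936.00/32624.00 = 98.88 mm; y_c = 2829456.00/32624.00 = 86.73 mm.

x_c = 98.88 mm, y_c = 86.73 mm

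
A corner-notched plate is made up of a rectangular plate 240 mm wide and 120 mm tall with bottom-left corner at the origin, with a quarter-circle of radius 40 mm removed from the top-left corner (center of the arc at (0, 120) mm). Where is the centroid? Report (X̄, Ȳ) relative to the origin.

plate: A = 240 × 120 = 28800.00, centroid at (120.00, 60.00).
removed quarter-circle: A = −¼π·40² = -1256.64, centroid at (16.98, 103.02).
ΣA = 27543.36 mm², ΣAX̄ = 3434666.67 mm³, ΣAȲ = 1598536.89 mm³.
X̄ = 3434666.67/27543.36 = 124.70 mm; Ȳ = 1598536.89/27543.36 = 58.04 mm.

X̄ = 124.70 mm, Ȳ = 58.04 mm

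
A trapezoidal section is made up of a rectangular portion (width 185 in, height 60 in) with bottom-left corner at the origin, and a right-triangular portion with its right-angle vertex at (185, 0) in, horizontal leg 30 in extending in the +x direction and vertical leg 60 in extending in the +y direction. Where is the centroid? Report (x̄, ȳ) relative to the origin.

x̄ = 100.19 in, ȳ = 29.25 in

Part | A | x̄ᵢ | ȳᵢ | A·x̄ᵢ | A·ȳᵢ
rectangular portion | 11100.00 | 92.50 | 30.00 | 1026750.00 | 333000.00
triangular portion | 900.00 | 195.00 | 20.00 | 175500.00 | 18000.00
Σ | 12000.00 |  |  | 1202250.00 | 351000.00
x̄ = 1202250.00 / 12000.00 = 100.19 in
ȳ = 351000.00 / 12000.00 = 29.25 in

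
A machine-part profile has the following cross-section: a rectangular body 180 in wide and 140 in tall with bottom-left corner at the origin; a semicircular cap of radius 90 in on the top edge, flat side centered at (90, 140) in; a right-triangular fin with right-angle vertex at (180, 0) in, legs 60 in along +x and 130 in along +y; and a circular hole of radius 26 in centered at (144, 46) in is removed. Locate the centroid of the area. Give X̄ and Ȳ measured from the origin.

X̄ = 97.92 in, Ȳ = 103.34 in

rectangular body: A = 180 × 140 = 25200.00, centroid at (90.00, 70.00).
semicircular top: A = ½π·90² = 12723.45, centroid at (90.00, 178.20).
triangular fin: A = ½·60·130 = 3900.00, centroid at (200.00, 43.33).
hole: A = −π·26² = -2123.72, centroid at (144.00, 46.00).
ΣA = 39699.73 in²
ΣAX̄ = (25200.00)(90.00) + (12723.45)(90.00) + (3900.00)(200.00) + (-2123.72)(144.00) = 3887295.33 in³
ΣAȲ = (25200.00)(70.00) + (12723.45)(178.20) + (3900.00)(43.33) + (-2123.72)(46.00) = 4102592.07 in³
X̄ = 3887295.33 / 39699.73 = 97.92 in
Ȳ = 4102592.07 / 39699.73 = 103.34 in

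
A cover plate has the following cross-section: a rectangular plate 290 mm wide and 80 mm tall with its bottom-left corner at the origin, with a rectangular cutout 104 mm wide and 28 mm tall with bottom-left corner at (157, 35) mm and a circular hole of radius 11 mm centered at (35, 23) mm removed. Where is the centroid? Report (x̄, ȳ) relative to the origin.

plate: A = 290 × 80 = 23200.00, centroid at (145.00, 40.00).
hole 1: A = −(104 × 28) = -2912.00, centroid at (209.00, 49.00).
hole 2: A = −π·11² = -380.13, centroid at (35.00, 23.00).
ΣA = 19907.87 mm²
ΣAx̄ = (23200.00)(145.00) + (-2912.00)(209.00) + (-380.13)(35.00) = 2742087.36 mm³
ΣAȳ = (23200.00)(40.00) + (-2912.00)(49.00) + (-380.13)(23.00) = 776568.95 mm³
x̄ = 2742087.36 / 19907.87 = 137.74 mm
ȳ = 776568.95 / 19907.87 = 39.01 mm

x̄ = 137.74 mm, ȳ = 39.01 mm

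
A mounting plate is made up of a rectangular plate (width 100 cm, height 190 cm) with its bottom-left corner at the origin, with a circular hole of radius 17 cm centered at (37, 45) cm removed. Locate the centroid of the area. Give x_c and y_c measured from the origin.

x_c = 50.65 cm, y_c = 97.51 cm

Part | A | x̄ᵢ | ȳᵢ | A·x̄ᵢ | A·ȳᵢ
plate | 19000.00 | 50.00 | 95.00 | 950000.00 | 1805000.00
hole | -907.92 | 37.00 | 45.00 | -33593.05 | -40856.41
Σ | 18092.08 |  |  | 916406.95 | 1764143.59
x_c = 916406.95 / 18092.08 = 50.65 cm
y_c = 1764143.59 / 18092.08 = 97.51 cm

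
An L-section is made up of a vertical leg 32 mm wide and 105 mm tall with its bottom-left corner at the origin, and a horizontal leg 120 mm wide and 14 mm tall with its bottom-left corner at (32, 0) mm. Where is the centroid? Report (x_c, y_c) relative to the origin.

vertical leg: A = 32 × 105 = 3360.00, centroid at (16.00, 52.50).
horizontal leg: A = 120 × 14 = 1680.00, centroid at (92.00, 7.00).
ΣA = 5040.00 mm², ΣAx_c = 208320.00 mm³, ΣAy_c = 188160.00 mm³.
x_c = 208320.00/5040.00 = 41.33 mm; y_c = 188160.00/5040.00 = 37.33 mm.

x_c = 41.33 mm, y_c = 37.33 mm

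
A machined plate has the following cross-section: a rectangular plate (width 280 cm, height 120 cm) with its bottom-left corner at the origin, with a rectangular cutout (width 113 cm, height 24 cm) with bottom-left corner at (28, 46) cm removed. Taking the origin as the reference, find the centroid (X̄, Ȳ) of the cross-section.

X̄ = 144.87 cm, Ȳ = 60.18 cm

Part | A | x̄ᵢ | ȳᵢ | A·x̄ᵢ | A·ȳᵢ
plate | 33600.00 | 140.00 | 60.00 | 4704000.00 | 2016000.00
hole | -2712.00 | 84.50 | 58.00 | -229164.00 | -157296.00
Σ | 30888.00 |  |  | 4474836.00 | 1858704.00
X̄ = 4474836.00 / 30888.00 = 144.87 cm
Ȳ = 1858704.00 / 30888.00 = 60.18 cm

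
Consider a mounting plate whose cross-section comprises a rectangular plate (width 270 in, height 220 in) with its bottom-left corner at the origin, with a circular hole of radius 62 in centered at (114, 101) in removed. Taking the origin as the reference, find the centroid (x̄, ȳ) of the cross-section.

x̄ = 140.36 in, ȳ = 112.30 in

plate: A = 270 × 220 = 59400.00, centroid at (135.00, 110.00).
hole: A = −π·62² = -12076.28, centroid at (114.00, 101.00).
ΣA = 47323.72 in², ΣAx̄ = 6642303.83 in³, ΣAȳ = 5314295.50 in³.
x̄ = 6642303.83/47323.72 = 140.36 in; ȳ = 5314295.50/47323.72 = 112.30 in.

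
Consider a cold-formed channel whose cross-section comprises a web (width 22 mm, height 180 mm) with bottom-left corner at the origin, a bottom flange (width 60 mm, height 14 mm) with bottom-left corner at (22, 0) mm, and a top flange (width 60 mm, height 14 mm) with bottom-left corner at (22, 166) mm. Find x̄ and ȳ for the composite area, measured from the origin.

web: A = 22 × 180 = 3960.00, centroid at (11.00, 90.00).
bottom flange: A = 60 × 14 = 840.00, centroid at (52.00, 7.00).
top flange: A = 60 × 14 = 840.00, centroid at (52.00, 173.00).
ΣA = 5640.00 mm², ΣAx̄ = 130920.00 mm³, ΣAȳ = 507600.00 mm³.
x̄ = 130920.00/5640.00 = 23.21 mm; ȳ = 507600.00/5640.00 = 90.00 mm.

x̄ = 23.21 mm, ȳ = 90.00 mm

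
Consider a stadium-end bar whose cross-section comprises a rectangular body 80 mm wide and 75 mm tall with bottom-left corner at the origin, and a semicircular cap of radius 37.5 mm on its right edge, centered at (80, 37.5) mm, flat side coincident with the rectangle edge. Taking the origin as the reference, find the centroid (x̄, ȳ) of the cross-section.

Part | A | x̄ᵢ | ȳᵢ | A·x̄ᵢ | A·ȳᵢ
rectangular body | 6000.00 | 40.00 | 37.50 | 240000.00 | 225000.00
semicircular end | 2208.93 | 95.92 | 37.50 | 211870.84 | 82834.96
Σ | 8208.93 |  |  | 451870.84 | 307834.96
x̄ = 451870.84 / 8208.93 = 55.05 mm
ȳ = 307834.96 / 8208.93 = 37.50 mm

x̄ = 55.05 mm, ȳ = 37.50 mm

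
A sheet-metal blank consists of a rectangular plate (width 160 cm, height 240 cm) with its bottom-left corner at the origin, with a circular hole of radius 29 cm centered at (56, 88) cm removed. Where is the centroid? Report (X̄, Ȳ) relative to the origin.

X̄ = 81.77 cm, Ȳ = 122.36 cm

Part | A | x̄ᵢ | ȳᵢ | A·x̄ᵢ | A·ȳᵢ
plate | 38400.00 | 80.00 | 120.00 | 3072000.00 | 4608000.00
hole | -2642.08 | 56.00 | 88.00 | -147956.45 | -232502.99
Σ | 35757.92 |  |  | 2924043.55 | 4375497.01
X̄ = 2924043.55 / 35757.92 = 81.77 cm
Ȳ = 4375497.01 / 35757.92 = 122.36 cm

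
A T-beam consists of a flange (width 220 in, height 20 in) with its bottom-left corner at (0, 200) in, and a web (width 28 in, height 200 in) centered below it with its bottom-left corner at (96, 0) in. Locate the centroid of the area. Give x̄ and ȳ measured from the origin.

x̄ = 110.00 in, ȳ = 148.40 in

web: A = 28 × 200 = 5600.00, centroid at (110.00, 100.00).
flange: A = 220 × 20 = 4400.00, centroid at (110.00, 210.00).
ΣA = 10000.00 in², ΣAx̄ = 1100000.00 in³, ΣAȳ = 1484000.00 in³.
x̄ = 1100000.00/10000.00 = 110.00 in; ȳ = 1484000.00/10000.00 = 148.40 in.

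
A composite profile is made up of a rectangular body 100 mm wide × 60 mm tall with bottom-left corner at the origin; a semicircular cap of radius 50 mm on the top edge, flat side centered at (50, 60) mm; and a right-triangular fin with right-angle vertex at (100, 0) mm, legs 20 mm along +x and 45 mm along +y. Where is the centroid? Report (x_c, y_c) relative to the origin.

Part | A | x̄ᵢ | ȳᵢ | A·x̄ᵢ | A·ȳᵢ
rectangular body | 6000.00 | 50.00 | 30.00 | 300000.00 | 180000.00
semicircular top | 3926.99 | 50.00 | 81.22 | 196349.54 | 318952.78
triangular fin | 450.00 | 106.67 | 15.00 | 48000.00 | 6750.00
Σ | 10376.99 |  |  | 544349.54 | 505702.78
x_c = 544349.54 / 10376.99 = 52.46 mm
y_c = 505702.78 / 10376.99 = 48.73 mm

x_c = 52.46 mm, y_c = 48.73 mm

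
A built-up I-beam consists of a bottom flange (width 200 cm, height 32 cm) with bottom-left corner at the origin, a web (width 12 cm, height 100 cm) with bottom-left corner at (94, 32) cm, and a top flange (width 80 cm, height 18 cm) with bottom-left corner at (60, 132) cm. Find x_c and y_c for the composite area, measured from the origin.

bottom flange: A = 200 × 32 = 6400.00, centroid at (100.00, 16.00).
web: A = 12 × 100 = 1200.00, centroid at (100.00, 82.00).
top flange: A = 80 × 18 = 1440.00, centroid at (100.00, 141.00).
ΣA = 9040.00 cm², ΣAx_c = 904000.00 cm³, ΣAy_c = 403840.00 cm³.
x_c = 904000.00/9040.00 = 100.00 cm; y_c = 403840.00/9040.00 = 44.67 cm.

x_c = 100.00 cm, y_c = 44.67 cm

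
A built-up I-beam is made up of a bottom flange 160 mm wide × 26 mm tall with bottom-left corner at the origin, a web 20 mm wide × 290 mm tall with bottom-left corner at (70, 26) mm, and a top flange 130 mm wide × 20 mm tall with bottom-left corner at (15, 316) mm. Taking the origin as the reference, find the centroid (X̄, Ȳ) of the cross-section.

X̄ = 80.00 mm, Ȳ = 150.75 mm

bottom flange: A = 160 × 26 = 4160.00, centroid at (80.00, 13.00).
web: A = 20 × 290 = 5800.00, centroid at (80.00, 171.00).
top flange: A = 130 × 20 = 2600.00, centroid at (80.00, 326.00).
ΣA = 12560.00 mm²
ΣAX̄ = (4160.00)(80.00) + (5800.00)(80.00) + (2600.00)(80.00) = 1004800.00 mm³
ΣAȲ = (4160.00)(13.00) + (5800.00)(171.00) + (2600.00)(326.00) = 1893480.00 mm³
X̄ = 1004800.00 / 12560.00 = 80.00 mm
Ȳ = 1893480.00 / 12560.00 = 150.75 mm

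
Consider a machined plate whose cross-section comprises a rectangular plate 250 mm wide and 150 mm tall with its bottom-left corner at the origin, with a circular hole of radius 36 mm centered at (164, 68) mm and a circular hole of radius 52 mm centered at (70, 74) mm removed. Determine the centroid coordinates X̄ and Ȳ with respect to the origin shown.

plate: A = 250 × 150 = 37500.00, centroid at (125.00, 75.00).
hole 1: A = −π·36² = -4071.50, centroid at (164.00, 68.00).
hole 2: A = −π·52² = -8494.87, centroid at (70.00, 74.00).
ΣA = 24933.63 mm²
ΣAX̄ = (37500.00)(125.00) + (-4071.50)(164.00) + (-8494.87)(70.00) = 3425132.67 mm³
ΣAȲ = (37500.00)(75.00) + (-4071.50)(68.00) + (-8494.87)(74.00) = 1907017.60 mm³
X̄ = 3425132.67 / 24933.63 = 137.37 mm
Ȳ = 1907017.60 / 24933.63 = 76.48 mm

X̄ = 137.37 mm, Ȳ = 76.48 mm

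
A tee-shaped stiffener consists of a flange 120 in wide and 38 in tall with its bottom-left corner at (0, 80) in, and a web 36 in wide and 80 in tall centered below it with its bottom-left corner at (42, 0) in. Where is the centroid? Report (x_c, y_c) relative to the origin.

web: A = 36 × 80 = 2880.00, centroid at (60.00, 40.00).
flange: A = 120 × 38 = 4560.00, centroid at (60.00, 99.00).
ΣA = 7440.00 in²
ΣAx_c = (2880.00)(60.00) + (4560.00)(60.00) = 446400.00 in³
ΣAy_c = (2880.00)(40.00) + (4560.00)(99.00) = 566640.00 in³
x_c = 446400.00 / 7440.00 = 60.00 in
y_c = 566640.00 / 7440.00 = 76.16 in

x_c = 60.00 in, y_c = 76.16 in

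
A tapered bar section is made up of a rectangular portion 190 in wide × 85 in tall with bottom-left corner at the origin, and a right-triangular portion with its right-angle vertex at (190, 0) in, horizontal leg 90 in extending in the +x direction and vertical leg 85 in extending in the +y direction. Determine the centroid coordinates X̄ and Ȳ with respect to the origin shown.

rectangular portion: A = 190 × 85 = 16150.00, centroid at (95.00, 42.50).
triangular portion: A = ½·90·85 = 3825.00, centroid at (220.00, 28.33).
ΣA = 19975.00 in², ΣAX̄ = 2375750.00 in³, ΣAȲ = 794750.00 in³.
X̄ = 2375750.00/19975.00 = 118.94 in; Ȳ = 794750.00/19975.00 = 39.79 in.

X̄ = 118.94 in, Ȳ = 39.79 in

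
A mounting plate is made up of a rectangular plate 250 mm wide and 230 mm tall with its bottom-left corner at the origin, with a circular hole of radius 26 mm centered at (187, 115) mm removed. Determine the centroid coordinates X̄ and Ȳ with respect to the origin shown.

X̄ = 122.62 mm, Ȳ = 115.00 mm

Part | A | x̄ᵢ | ȳᵢ | A·x̄ᵢ | A·ȳᵢ
plate | 57500.00 | 125.00 | 115.00 | 7187500.00 | 6612500.00
hole | -2123.72 | 187.00 | 115.00 | -397135.01 | -244227.41
Σ | 55376.28 |  |  | 6790364.99 | 6368272.59
X̄ = 6790364.99 / 55376.28 = 122.62 mm
Ȳ = 6368272.59 / 55376.28 = 115.00 mm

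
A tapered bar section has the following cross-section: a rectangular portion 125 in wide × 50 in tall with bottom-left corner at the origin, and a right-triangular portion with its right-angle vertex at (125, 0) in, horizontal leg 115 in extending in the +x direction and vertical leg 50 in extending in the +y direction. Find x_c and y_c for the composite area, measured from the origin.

rectangular portion: A = 125 × 50 = 6250.00, centroid at (62.50, 25.00).
triangular portion: A = ½·115·50 = 2875.00, centroid at (163.33, 16.67).
ΣA = 9125.00 in²
ΣAx_c = (6250.00)(62.50) + (2875.00)(163.33) = 860208.33 in³
ΣAy_c = (6250.00)(25.00) + (2875.00)(16.67) = 204166.67 in³
x_c = 860208.33 / 9125.00 = 94.27 in
y_c = 204166.67 / 9125.00 = 22.37 in

x_c = 94.27 in, y_c = 22.37 in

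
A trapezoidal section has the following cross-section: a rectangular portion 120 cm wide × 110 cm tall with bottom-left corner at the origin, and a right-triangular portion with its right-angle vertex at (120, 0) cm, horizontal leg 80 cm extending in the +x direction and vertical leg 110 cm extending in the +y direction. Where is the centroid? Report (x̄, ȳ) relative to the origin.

x̄ = 81.67 cm, ȳ = 50.42 cm

rectangular portion: A = 120 × 110 = 13200.00, centroid at (60.00, 55.00).
triangular portion: A = ½·80·110 = 4400.00, centroid at (146.67, 36.67).
ΣA = 17600.00 cm²
ΣAx̄ = (13200.00)(60.00) + (4400.00)(146.67) = 1437333.33 cm³
ΣAȳ = (13200.00)(55.00) + (4400.00)(36.67) = 887333.33 cm³
x̄ = 1437333.33 / 17600.00 = 81.67 cm
ȳ = 887333.33 / 17600.00 = 50.42 cm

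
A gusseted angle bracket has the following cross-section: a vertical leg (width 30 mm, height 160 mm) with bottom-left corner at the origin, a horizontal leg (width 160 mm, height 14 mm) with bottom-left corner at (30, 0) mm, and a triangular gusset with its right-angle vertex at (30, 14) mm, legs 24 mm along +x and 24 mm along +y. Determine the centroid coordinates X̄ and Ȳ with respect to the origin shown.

X̄ = 44.94 mm, Ȳ = 55.41 mm

vertical leg: A = 30 × 160 = 4800.00, centroid at (15.00, 80.00).
horizontal leg: A = 160 × 14 = 2240.00, centroid at (110.00, 7.00).
gusset: A = ½·24·24 = 288.00, centroid at (38.00, 22.00).
ΣA = 7328.00 mm², ΣAX̄ = 329344.00 mm³, ΣAȲ = 406016.00 mm³.
X̄ = 329344.00/7328.00 = 44.94 mm; Ȳ = 406016.00/7328.00 = 55.41 mm.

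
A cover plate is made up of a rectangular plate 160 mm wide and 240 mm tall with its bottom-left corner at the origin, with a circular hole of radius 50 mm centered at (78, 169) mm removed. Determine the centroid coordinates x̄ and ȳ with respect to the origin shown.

x̄ = 80.51 mm, ȳ = 107.40 mm

plate: A = 160 × 240 = 38400.00, centroid at (80.00, 120.00).
hole: A = −π·50² = -7853.98, centroid at (78.00, 169.00).
ΣA = 30546.02 mm²
ΣAx̄ = (38400.00)(80.00) + (-7853.98)(78.00) = 2459389.43 mm³
ΣAȳ = (38400.00)(120.00) + (-7853.98)(169.00) = 3280677.10 mm³
x̄ = 2459389.43 / 30546.02 = 80.51 mm
ȳ = 3280677.10 / 30546.02 = 107.40 mm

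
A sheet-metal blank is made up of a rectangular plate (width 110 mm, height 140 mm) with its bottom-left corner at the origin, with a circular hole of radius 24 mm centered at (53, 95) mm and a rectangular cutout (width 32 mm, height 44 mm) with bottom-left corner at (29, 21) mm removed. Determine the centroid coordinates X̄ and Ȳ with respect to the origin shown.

X̄ = 56.45 mm, Ȳ = 69.41 mm

plate: A = 110 × 140 = 15400.00, centroid at (55.00, 70.00).
hole 1: A = −π·24² = -1809.56, centroid at (53.00, 95.00).
hole 2: A = −(32 × 44) = -1408.00, centroid at (45.00, 43.00).
ΣA = 12182.44 mm², ΣAX̄ = 687733.46 mm³, ΣAȲ = 845548.05 mm³.
X̄ = 687733.46/12182.44 = 56.45 mm; Ȳ = 845548.05/12182.44 = 69.41 mm.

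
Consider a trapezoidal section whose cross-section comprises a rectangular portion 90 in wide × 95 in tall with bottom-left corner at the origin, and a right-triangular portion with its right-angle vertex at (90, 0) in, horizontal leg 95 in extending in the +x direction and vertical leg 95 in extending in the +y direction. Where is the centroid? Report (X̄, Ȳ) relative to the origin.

X̄ = 71.48 in, Ȳ = 42.03 in

rectangular portion: A = 90 × 95 = 8550.00, centroid at (45.00, 47.50).
triangular portion: A = ½·95·95 = 4512.50, centroid at (121.67, 31.67).
ΣA = 13062.50 in², ΣAX̄ = 933770.83 in³, ΣAȲ = 549020.83 in³.
X̄ = 933770.83/13062.50 = 71.48 in; Ȳ = 549020.83/13062.50 = 42.03 in.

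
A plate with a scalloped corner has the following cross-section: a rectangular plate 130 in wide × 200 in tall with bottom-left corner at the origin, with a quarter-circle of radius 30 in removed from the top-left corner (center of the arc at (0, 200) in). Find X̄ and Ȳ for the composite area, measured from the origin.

Part | A | x̄ᵢ | ȳᵢ | A·x̄ᵢ | A·ȳᵢ
plate | 26000.00 | 65.00 | 100.00 | 1690000.00 | 2600000.00
removed quarter-circle | -706.86 | 12.73 | 187.27 | -9000.00 | -132371.67
Σ | 25293.14 |  |  | 1681000.00 | 2467628.33
X̄ = 1681000.00 / 25293.14 = 66.46 in
Ȳ = 2467628.33 / 25293.14 = 97.56 in

X̄ = 66.46 in, Ȳ = 97.56 in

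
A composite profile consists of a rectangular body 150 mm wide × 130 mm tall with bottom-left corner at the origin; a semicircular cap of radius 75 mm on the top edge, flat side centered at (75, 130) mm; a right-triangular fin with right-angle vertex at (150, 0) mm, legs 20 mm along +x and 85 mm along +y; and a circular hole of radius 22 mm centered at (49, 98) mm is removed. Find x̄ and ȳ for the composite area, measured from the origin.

rectangular body: A = 150 × 130 = 19500.00, centroid at (75.00, 65.00).
semicircular top: A = ½π·75² = 8835.73, centroid at (75.00, 161.83).
triangular fin: A = ½·20·85 = 850.00, centroid at (156.67, 28.33).
hole: A = −π·22² = -1520.53, centroid at (49.00, 98.00).
ΣA = 27665.20 mm²
ΣAx̄ = (19500.00)(75.00) + (8835.73)(75.00) + (850.00)(156.67) + (-1520.53)(49.00) = 2183840.36 mm³
ΣAȳ = (19500.00)(65.00) + (8835.73)(161.83) + (850.00)(28.33) + (-1520.53)(98.00) = 2572466.12 mm³
x̄ = 2183840.36 / 27665.20 = 78.94 mm
ȳ = 2572466.12 / 27665.20 = 92.99 mm

x̄ = 78.94 mm, ȳ = 92.99 mm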